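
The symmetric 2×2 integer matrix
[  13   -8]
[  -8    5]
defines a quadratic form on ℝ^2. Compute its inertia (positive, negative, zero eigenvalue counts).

Answer: (2, 0, 0)

Derivation:
step 0: pivot 13 → sign +
step 1: pivot 1/13 → sign +
signature = (2, 0, 0)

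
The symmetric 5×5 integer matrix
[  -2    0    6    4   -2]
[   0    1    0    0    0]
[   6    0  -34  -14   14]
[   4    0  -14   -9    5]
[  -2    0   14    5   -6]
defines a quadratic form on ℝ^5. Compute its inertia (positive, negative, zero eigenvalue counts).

step 0: pivot -2 → sign −
step 1: pivot 1 → sign +
step 2: pivot -16 → sign −
step 3: pivot -3/4 → sign −
step 4: row/col 4 already zero → sign 0
signature = (1, 3, 1)

Answer: (1, 3, 1)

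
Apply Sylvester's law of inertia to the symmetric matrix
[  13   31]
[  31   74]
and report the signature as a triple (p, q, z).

step 0: pivot 13 → sign +
step 1: pivot 1/13 → sign +
signature = (2, 0, 0)

Answer: (2, 0, 0)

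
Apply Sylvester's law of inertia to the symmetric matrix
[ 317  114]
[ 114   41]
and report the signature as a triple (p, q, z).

step 0: pivot 317 → sign +
step 1: pivot 1/317 → sign +
signature = (2, 0, 0)

Answer: (2, 0, 0)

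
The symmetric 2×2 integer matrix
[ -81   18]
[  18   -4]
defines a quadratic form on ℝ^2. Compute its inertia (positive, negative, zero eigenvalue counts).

step 0: pivot -81 → sign −
step 1: row/col 1 already zero → sign 0
signature = (0, 1, 1)

Answer: (0, 1, 1)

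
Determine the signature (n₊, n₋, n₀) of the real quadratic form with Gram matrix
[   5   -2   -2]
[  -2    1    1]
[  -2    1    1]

step 0: pivot 5 → sign +
step 1: pivot 1/5 → sign +
step 2: row/col 2 already zero → sign 0
signature = (2, 0, 1)

Answer: (2, 0, 1)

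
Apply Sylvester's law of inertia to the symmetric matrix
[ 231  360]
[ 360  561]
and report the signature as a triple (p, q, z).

Answer: (1, 1, 0)

Derivation:
step 0: pivot 231 → sign +
step 1: pivot -3/77 → sign −
signature = (1, 1, 0)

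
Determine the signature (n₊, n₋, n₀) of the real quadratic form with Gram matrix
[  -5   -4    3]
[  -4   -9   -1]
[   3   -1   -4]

step 0: pivot -5 → sign −
step 1: pivot -29/5 → sign −
step 2: pivot -6/29 → sign −
signature = (0, 3, 0)

Answer: (0, 3, 0)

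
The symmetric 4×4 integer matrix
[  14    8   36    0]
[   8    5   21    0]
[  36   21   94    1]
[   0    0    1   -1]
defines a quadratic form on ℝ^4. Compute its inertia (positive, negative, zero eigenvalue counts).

step 0: pivot 14 → sign +
step 1: pivot 3/7 → sign +
step 2: pivot 1 → sign +
step 3: pivot -2 → sign −
signature = (3, 1, 0)

Answer: (3, 1, 0)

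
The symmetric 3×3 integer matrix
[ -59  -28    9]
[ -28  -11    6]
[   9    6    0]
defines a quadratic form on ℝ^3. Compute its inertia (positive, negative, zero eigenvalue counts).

Answer: (2, 1, 0)

Derivation:
step 0: pivot -59 → sign −
step 1: pivot 135/59 → sign +
step 2: pivot 1/15 → sign +
signature = (2, 1, 0)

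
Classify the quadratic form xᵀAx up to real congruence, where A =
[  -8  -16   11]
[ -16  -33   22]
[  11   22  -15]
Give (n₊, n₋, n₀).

Answer: (1, 2, 0)

Derivation:
step 0: pivot -8 → sign −
step 1: pivot -1 → sign −
step 2: pivot 1/8 → sign +
signature = (1, 2, 0)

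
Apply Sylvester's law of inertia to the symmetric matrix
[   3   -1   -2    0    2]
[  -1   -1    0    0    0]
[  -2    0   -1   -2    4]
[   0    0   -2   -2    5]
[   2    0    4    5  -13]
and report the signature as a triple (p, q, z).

step 0: pivot 3 → sign +
step 1: pivot -4/3 → sign −
step 2: pivot -2 → sign −
step 3: pivot -3/2 → sign −
step 4: row/col 4 already zero → sign 0
signature = (1, 3, 1)

Answer: (1, 3, 1)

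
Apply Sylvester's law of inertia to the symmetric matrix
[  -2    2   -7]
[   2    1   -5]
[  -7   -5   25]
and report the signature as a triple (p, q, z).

step 0: pivot -2 → sign −
step 1: pivot 3 → sign +
step 2: pivot 3/2 → sign +
signature = (2, 1, 0)

Answer: (2, 1, 0)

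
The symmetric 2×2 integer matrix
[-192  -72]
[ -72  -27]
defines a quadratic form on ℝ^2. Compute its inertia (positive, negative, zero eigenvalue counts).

step 0: pivot -192 → sign −
step 1: row/col 1 already zero → sign 0
signature = (0, 1, 1)

Answer: (0, 1, 1)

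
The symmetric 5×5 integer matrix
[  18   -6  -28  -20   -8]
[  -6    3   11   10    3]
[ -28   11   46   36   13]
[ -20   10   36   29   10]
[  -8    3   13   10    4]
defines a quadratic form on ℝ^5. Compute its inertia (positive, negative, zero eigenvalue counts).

step 0: pivot 18 → sign +
step 1: pivot 1 → sign +
step 2: pivot -1/3 → sign −
step 3: pivot -3 → sign −
step 4: pivot 1/3 → sign +
signature = (3, 2, 0)

Answer: (3, 2, 0)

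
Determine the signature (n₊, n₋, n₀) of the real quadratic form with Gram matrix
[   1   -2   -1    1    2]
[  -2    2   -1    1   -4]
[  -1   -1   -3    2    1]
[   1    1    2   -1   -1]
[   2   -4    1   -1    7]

Answer: (3, 2, 0)

Derivation:
step 0: pivot 1 → sign +
step 1: pivot -2 → sign −
step 2: pivot 1/2 → sign +
step 3: pivot -2 → sign −
step 4: pivot 3 → sign +
signature = (3, 2, 0)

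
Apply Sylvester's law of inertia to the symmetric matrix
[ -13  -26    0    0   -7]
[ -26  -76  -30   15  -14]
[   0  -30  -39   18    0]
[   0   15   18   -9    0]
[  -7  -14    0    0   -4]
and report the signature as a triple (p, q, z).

Answer: (1, 4, 0)

Derivation:
step 0: pivot -13 → sign −
step 1: pivot -24 → sign −
step 2: pivot -3/2 → sign −
step 3: pivot 3/4 → sign +
step 4: pivot -3/13 → sign −
signature = (1, 4, 0)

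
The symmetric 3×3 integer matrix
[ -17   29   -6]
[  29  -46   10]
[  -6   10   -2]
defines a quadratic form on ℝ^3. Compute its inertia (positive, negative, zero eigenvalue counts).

step 0: pivot -17 → sign −
step 1: pivot 59/17 → sign +
step 2: pivot 6/59 → sign +
signature = (2, 1, 0)

Answer: (2, 1, 0)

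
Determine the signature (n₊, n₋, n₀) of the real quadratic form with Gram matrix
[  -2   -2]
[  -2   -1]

Answer: (1, 1, 0)

Derivation:
step 0: pivot -2 → sign −
step 1: pivot 1 → sign +
signature = (1, 1, 0)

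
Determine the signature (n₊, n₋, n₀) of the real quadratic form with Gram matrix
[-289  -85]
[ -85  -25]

Answer: (0, 1, 1)

Derivation:
step 0: pivot -289 → sign −
step 1: row/col 1 already zero → sign 0
signature = (0, 1, 1)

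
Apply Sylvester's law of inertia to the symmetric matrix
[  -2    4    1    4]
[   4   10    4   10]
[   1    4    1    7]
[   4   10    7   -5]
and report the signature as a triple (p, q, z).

step 0: pivot -2 → sign −
step 1: pivot 18 → sign +
step 2: pivot -1/2 → sign −
step 3: pivot 3 → sign +
signature = (2, 2, 0)

Answer: (2, 2, 0)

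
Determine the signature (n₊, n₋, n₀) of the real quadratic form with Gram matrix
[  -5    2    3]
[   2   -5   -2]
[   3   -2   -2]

Answer: (0, 3, 0)

Derivation:
step 0: pivot -5 → sign −
step 1: pivot -21/5 → sign −
step 2: pivot -1/21 → sign −
signature = (0, 3, 0)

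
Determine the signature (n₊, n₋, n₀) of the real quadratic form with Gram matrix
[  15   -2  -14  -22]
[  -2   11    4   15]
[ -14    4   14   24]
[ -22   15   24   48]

step 0: pivot 15 → sign +
step 1: pivot 161/15 → sign +
step 2: pivot 82/161 → sign +
step 3: pivot -3/41 → sign −
signature = (3, 1, 0)

Answer: (3, 1, 0)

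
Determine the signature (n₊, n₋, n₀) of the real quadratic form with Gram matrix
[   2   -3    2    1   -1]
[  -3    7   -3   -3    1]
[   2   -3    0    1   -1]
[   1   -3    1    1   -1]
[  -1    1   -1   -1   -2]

Answer: (2, 3, 0)

Derivation:
step 0: pivot 2 → sign +
step 1: pivot 5/2 → sign +
step 2: pivot -2 → sign −
step 3: pivot -2/5 → sign −
step 4: pivot -1 → sign −
signature = (2, 3, 0)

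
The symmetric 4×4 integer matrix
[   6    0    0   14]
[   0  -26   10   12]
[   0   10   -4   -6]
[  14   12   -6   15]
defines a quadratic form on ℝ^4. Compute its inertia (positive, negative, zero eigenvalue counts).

step 0: pivot 6 → sign +
step 1: pivot -26 → sign −
step 2: pivot -2/13 → sign −
step 3: pivot 1/3 → sign +
signature = (2, 2, 0)

Answer: (2, 2, 0)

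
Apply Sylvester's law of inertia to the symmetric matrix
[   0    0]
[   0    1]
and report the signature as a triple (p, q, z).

Answer: (1, 0, 1)

Derivation:
step 0: pivot 1 → sign +
step 1: row/col 1 already zero → sign 0
signature = (1, 0, 1)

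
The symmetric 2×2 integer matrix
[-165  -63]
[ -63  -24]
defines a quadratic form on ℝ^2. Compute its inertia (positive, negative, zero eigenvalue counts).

Answer: (1, 1, 0)

Derivation:
step 0: pivot -165 → sign −
step 1: pivot 3/55 → sign +
signature = (1, 1, 0)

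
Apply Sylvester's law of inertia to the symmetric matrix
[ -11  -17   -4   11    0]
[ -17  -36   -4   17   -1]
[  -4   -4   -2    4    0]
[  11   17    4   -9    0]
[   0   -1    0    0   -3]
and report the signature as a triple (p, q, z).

step 0: pivot -11 → sign −
step 1: pivot -107/11 → sign −
step 2: pivot -6/107 → sign −
step 3: pivot 2 → sign +
step 4: pivot -2 → sign −
signature = (1, 4, 0)

Answer: (1, 4, 0)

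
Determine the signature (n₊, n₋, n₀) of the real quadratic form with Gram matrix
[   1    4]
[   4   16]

Answer: (1, 0, 1)

Derivation:
step 0: pivot 1 → sign +
step 1: row/col 1 already zero → sign 0
signature = (1, 0, 1)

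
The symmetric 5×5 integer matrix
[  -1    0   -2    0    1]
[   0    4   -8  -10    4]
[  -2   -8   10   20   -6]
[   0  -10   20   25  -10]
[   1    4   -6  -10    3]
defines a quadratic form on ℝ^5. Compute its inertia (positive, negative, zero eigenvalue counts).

Answer: (1, 2, 2)

Derivation:
step 0: pivot -1 → sign −
step 1: pivot 4 → sign +
step 2: pivot -2 → sign −
step 3: row/col 3 already zero → sign 0
step 4: row/col 4 already zero → sign 0
signature = (1, 2, 2)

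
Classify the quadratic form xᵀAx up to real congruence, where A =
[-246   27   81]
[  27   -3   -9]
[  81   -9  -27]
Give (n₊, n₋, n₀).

step 0: pivot -246 → sign −
step 1: pivot -3/82 → sign −
step 2: row/col 2 already zero → sign 0
signature = (0, 2, 1)

Answer: (0, 2, 1)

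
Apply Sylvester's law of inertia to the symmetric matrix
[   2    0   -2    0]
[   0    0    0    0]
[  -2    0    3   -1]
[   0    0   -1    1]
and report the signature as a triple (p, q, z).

step 0: pivot 2 → sign +
step 1: pivot 1 → sign +
step 2: row/col 2 already zero → sign 0
step 3: row/col 3 already zero → sign 0
signature = (2, 0, 2)

Answer: (2, 0, 2)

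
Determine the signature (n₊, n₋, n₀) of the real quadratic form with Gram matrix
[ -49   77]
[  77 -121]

Answer: (0, 1, 1)

Derivation:
step 0: pivot -49 → sign −
step 1: row/col 1 already zero → sign 0
signature = (0, 1, 1)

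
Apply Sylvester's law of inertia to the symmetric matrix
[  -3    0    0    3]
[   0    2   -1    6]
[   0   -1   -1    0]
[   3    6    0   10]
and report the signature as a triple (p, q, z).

Answer: (2, 2, 0)

Derivation:
step 0: pivot -3 → sign −
step 1: pivot 2 → sign +
step 2: pivot -3/2 → sign −
step 3: pivot 1 → sign +
signature = (2, 2, 0)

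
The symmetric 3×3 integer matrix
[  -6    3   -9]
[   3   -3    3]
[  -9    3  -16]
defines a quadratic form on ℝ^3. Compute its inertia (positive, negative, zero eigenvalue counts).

Answer: (0, 3, 0)

Derivation:
step 0: pivot -6 → sign −
step 1: pivot -3/2 → sign −
step 2: pivot -1 → sign −
signature = (0, 3, 0)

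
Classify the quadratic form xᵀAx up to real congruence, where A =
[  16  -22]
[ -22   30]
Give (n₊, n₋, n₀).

step 0: pivot 16 → sign +
step 1: pivot -1/4 → sign −
signature = (1, 1, 0)

Answer: (1, 1, 0)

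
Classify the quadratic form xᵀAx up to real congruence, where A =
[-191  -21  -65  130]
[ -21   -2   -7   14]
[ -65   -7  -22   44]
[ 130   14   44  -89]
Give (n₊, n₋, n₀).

step 0: pivot -191 → sign −
step 1: pivot 59/191 → sign +
step 2: pivot 3/59 → sign +
step 3: pivot -1 → sign −
signature = (2, 2, 0)

Answer: (2, 2, 0)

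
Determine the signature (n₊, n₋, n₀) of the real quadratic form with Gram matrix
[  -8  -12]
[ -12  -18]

step 0: pivot -8 → sign −
step 1: row/col 1 already zero → sign 0
signature = (0, 1, 1)

Answer: (0, 1, 1)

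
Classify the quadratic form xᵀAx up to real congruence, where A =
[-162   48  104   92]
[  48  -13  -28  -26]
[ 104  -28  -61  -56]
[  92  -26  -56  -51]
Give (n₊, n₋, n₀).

step 0: pivot -162 → sign −
step 1: pivot 11/9 → sign +
step 2: pivot -71/99 → sign −
step 3: pivot -1/71 → sign −
signature = (1, 3, 0)

Answer: (1, 3, 0)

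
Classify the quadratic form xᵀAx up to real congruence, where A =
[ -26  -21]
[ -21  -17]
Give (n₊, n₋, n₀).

Answer: (0, 2, 0)

Derivation:
step 0: pivot -26 → sign −
step 1: pivot -1/26 → sign −
signature = (0, 2, 0)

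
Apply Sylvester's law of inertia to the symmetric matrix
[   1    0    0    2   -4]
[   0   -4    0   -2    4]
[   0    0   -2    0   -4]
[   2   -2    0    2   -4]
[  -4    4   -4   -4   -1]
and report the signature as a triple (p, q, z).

Answer: (1, 4, 0)

Derivation:
step 0: pivot 1 → sign +
step 1: pivot -4 → sign −
step 2: pivot -2 → sign −
step 3: pivot -1 → sign −
step 4: pivot -1 → sign −
signature = (1, 4, 0)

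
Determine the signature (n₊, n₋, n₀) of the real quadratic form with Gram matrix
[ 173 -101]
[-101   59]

step 0: pivot 173 → sign +
step 1: pivot 6/173 → sign +
signature = (2, 0, 0)

Answer: (2, 0, 0)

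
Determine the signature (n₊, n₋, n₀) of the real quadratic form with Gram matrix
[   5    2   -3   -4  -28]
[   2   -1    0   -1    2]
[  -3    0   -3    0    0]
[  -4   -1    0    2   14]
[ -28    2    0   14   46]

Answer: (2, 2, 1)

Derivation:
step 0: pivot 5 → sign +
step 1: pivot -9/5 → sign −
step 2: pivot -4 → sign −
step 3: pivot 2 → sign +
step 4: row/col 4 already zero → sign 0
signature = (2, 2, 1)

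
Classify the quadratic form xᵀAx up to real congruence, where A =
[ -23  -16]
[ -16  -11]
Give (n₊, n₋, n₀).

Answer: (1, 1, 0)

Derivation:
step 0: pivot -23 → sign −
step 1: pivot 3/23 → sign +
signature = (1, 1, 0)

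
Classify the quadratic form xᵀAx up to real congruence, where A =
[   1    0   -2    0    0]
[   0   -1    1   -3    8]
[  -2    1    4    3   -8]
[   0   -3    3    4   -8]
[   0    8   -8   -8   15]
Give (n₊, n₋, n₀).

Answer: (4, 1, 0)

Derivation:
step 0: pivot 1 → sign +
step 1: pivot -1 → sign −
step 2: pivot 1 → sign +
step 3: pivot 13 → sign +
step 4: pivot 3/13 → sign +
signature = (4, 1, 0)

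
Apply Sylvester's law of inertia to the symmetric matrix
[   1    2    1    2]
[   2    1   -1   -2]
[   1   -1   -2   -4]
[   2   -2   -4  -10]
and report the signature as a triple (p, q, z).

Answer: (1, 2, 1)

Derivation:
step 0: pivot 1 → sign +
step 1: pivot -3 → sign −
step 2: pivot -2 → sign −
step 3: row/col 3 already zero → sign 0
signature = (1, 2, 1)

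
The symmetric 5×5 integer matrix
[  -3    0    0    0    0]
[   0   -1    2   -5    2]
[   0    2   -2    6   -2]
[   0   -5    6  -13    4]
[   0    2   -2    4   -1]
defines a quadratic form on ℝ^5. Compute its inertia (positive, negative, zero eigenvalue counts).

step 0: pivot -3 → sign −
step 1: pivot -1 → sign −
step 2: pivot 2 → sign +
step 3: pivot 4 → sign +
step 4: row/col 4 already zero → sign 0
signature = (2, 2, 1)

Answer: (2, 2, 1)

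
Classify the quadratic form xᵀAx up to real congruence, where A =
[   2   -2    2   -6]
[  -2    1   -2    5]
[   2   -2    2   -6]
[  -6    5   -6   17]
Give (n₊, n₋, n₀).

step 0: pivot 2 → sign +
step 1: pivot -1 → sign −
step 2: row/col 2 already zero → sign 0
step 3: row/col 3 already zero → sign 0
signature = (1, 1, 2)

Answer: (1, 1, 2)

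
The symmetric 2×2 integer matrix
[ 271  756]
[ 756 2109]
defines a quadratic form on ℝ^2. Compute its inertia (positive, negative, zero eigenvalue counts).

step 0: pivot 271 → sign +
step 1: pivot 3/271 → sign +
signature = (2, 0, 0)

Answer: (2, 0, 0)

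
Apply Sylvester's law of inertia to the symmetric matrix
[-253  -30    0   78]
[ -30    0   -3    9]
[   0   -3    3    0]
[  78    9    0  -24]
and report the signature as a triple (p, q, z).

step 0: pivot -253 → sign −
step 1: pivot 900/253 → sign +
step 2: pivot 47/100 → sign +
step 3: pivot -3/47 → sign −
signature = (2, 2, 0)

Answer: (2, 2, 0)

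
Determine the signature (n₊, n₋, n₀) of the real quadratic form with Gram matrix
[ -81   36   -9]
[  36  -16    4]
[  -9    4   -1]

Answer: (0, 1, 2)

Derivation:
step 0: pivot -81 → sign −
step 1: row/col 1 already zero → sign 0
step 2: row/col 2 already zero → sign 0
signature = (0, 1, 2)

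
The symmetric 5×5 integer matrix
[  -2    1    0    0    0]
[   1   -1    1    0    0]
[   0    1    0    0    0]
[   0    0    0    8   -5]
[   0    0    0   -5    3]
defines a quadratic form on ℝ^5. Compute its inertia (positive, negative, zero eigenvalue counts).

step 0: pivot -2 → sign −
step 1: pivot -1/2 → sign −
step 2: pivot 2 → sign +
step 3: pivot 8 → sign +
step 4: pivot -1/8 → sign −
signature = (2, 3, 0)

Answer: (2, 3, 0)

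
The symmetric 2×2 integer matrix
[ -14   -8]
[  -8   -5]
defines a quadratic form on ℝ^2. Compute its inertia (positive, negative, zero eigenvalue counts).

step 0: pivot -14 → sign −
step 1: pivot -3/7 → sign −
signature = (0, 2, 0)

Answer: (0, 2, 0)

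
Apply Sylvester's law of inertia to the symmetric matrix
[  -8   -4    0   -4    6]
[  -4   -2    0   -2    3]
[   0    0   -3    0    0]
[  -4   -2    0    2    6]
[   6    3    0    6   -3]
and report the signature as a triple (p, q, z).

Answer: (1, 3, 1)

Derivation:
step 0: pivot -8 → sign −
step 1: pivot -3 → sign −
step 2: pivot 4 → sign +
step 3: pivot -3/4 → sign −
step 4: row/col 4 already zero → sign 0
signature = (1, 3, 1)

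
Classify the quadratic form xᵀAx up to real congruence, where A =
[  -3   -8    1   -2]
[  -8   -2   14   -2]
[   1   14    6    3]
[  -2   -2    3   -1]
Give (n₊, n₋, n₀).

Answer: (2, 2, 0)

Derivation:
step 0: pivot -3 → sign −
step 1: pivot 58/3 → sign +
step 2: pivot -9/29 → sign −
step 3: pivot 2/9 → sign +
signature = (2, 2, 0)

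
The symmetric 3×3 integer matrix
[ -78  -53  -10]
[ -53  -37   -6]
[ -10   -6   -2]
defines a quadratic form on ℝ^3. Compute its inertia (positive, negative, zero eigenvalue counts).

step 0: pivot -78 → sign −
step 1: pivot -77/78 → sign −
step 2: pivot -6/77 → sign −
signature = (0, 3, 0)

Answer: (0, 3, 0)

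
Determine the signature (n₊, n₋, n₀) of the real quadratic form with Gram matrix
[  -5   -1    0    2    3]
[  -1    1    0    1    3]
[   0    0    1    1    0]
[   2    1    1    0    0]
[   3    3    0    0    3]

Answer: (2, 2, 1)

Derivation:
step 0: pivot -5 → sign −
step 1: pivot 6/5 → sign +
step 2: pivot 1 → sign +
step 3: pivot -1/2 → sign −
step 4: row/col 4 already zero → sign 0
signature = (2, 2, 1)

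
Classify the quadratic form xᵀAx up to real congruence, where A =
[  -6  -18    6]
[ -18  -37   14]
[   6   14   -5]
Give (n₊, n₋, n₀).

Answer: (2, 1, 0)

Derivation:
step 0: pivot -6 → sign −
step 1: pivot 17 → sign +
step 2: pivot 1/17 → sign +
signature = (2, 1, 0)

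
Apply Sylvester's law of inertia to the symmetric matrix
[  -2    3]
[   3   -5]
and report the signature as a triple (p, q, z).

Answer: (0, 2, 0)

Derivation:
step 0: pivot -2 → sign −
step 1: pivot -1/2 → sign −
signature = (0, 2, 0)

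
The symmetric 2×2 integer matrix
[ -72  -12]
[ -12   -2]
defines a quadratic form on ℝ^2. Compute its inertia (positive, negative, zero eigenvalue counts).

step 0: pivot -72 → sign −
step 1: row/col 1 already zero → sign 0
signature = (0, 1, 1)

Answer: (0, 1, 1)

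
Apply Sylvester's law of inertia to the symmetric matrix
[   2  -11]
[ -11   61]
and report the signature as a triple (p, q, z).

step 0: pivot 2 → sign +
step 1: pivot 1/2 → sign +
signature = (2, 0, 0)

Answer: (2, 0, 0)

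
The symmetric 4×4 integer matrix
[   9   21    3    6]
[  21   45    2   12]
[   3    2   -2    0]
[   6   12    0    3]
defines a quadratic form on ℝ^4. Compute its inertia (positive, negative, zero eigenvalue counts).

step 0: pivot 9 → sign +
step 1: pivot -4 → sign −
step 2: pivot 13/4 → sign +
step 3: pivot -1/13 → sign −
signature = (2, 2, 0)

Answer: (2, 2, 0)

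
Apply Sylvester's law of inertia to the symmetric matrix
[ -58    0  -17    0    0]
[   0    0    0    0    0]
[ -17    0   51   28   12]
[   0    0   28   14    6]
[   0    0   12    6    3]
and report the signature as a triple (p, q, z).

step 0: pivot -58 → sign −
step 1: pivot 3247/58 → sign +
step 2: pivot -14/3247 → sign −
step 3: pivot 3/7 → sign +
step 4: row/col 4 already zero → sign 0
signature = (2, 2, 1)

Answer: (2, 2, 1)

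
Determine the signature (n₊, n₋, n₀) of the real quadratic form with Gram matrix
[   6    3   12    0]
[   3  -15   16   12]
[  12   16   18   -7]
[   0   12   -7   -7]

step 0: pivot 6 → sign +
step 1: pivot -33/2 → sign −
step 2: pivot 2/33 → sign +
step 3: pivot 1/2 → sign +
signature = (3, 1, 0)

Answer: (3, 1, 0)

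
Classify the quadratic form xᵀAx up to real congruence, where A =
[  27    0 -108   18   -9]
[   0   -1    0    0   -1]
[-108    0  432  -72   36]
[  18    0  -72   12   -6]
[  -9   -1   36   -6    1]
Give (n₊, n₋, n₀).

step 0: pivot 27 → sign +
step 1: pivot -1 → sign −
step 2: pivot -1 → sign −
step 3: row/col 3 already zero → sign 0
step 4: row/col 4 already zero → sign 0
signature = (1, 2, 2)

Answer: (1, 2, 2)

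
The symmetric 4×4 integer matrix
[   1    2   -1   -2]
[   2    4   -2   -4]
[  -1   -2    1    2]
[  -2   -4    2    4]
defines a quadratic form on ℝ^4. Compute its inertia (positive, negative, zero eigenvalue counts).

Answer: (1, 0, 3)

Derivation:
step 0: pivot 1 → sign +
step 1: row/col 1 already zero → sign 0
step 2: row/col 2 already zero → sign 0
step 3: row/col 3 already zero → sign 0
signature = (1, 0, 3)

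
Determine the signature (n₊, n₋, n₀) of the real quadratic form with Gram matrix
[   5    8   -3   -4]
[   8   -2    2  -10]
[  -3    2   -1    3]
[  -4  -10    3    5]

step 0: pivot 5 → sign +
step 1: pivot -74/5 → sign −
step 2: pivot 12/37 → sign +
step 3: pivot -3/4 → sign −
signature = (2, 2, 0)

Answer: (2, 2, 0)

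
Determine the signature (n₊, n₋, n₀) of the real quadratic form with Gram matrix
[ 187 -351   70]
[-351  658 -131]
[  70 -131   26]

step 0: pivot 187 → sign +
step 1: pivot -155/187 → sign −
step 2: pivot -3/155 → sign −
signature = (1, 2, 0)

Answer: (1, 2, 0)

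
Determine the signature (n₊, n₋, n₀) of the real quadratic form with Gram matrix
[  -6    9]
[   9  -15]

step 0: pivot -6 → sign −
step 1: pivot -3/2 → sign −
signature = (0, 2, 0)

Answer: (0, 2, 0)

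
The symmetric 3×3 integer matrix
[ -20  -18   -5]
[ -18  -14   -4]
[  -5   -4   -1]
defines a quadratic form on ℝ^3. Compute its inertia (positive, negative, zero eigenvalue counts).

Answer: (2, 1, 0)

Derivation:
step 0: pivot -20 → sign −
step 1: pivot 11/5 → sign +
step 2: pivot 3/22 → sign +
signature = (2, 1, 0)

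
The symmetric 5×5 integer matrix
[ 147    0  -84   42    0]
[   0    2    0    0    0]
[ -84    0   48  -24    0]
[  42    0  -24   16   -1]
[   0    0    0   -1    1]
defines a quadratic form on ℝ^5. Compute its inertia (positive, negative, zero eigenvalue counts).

step 0: pivot 147 → sign +
step 1: pivot 2 → sign +
step 2: pivot 4 → sign +
step 3: pivot 3/4 → sign +
step 4: row/col 4 already zero → sign 0
signature = (4, 0, 1)

Answer: (4, 0, 1)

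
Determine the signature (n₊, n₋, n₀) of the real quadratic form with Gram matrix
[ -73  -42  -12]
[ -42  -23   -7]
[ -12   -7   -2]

step 0: pivot -73 → sign −
step 1: pivot 85/73 → sign +
step 2: pivot -3/85 → sign −
signature = (1, 2, 0)

Answer: (1, 2, 0)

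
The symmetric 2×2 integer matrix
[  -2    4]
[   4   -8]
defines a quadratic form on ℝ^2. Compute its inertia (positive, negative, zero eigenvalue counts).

Answer: (0, 1, 1)

Derivation:
step 0: pivot -2 → sign −
step 1: row/col 1 already zero → sign 0
signature = (0, 1, 1)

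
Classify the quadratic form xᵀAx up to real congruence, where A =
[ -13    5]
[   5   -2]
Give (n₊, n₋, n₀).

step 0: pivot -13 → sign −
step 1: pivot -1/13 → sign −
signature = (0, 2, 0)

Answer: (0, 2, 0)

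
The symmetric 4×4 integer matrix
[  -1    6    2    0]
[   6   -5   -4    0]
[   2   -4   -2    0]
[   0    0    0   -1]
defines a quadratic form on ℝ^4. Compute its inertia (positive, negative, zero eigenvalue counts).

Answer: (1, 3, 0)

Derivation:
step 0: pivot -1 → sign −
step 1: pivot 31 → sign +
step 2: pivot -2/31 → sign −
step 3: pivot -1 → sign −
signature = (1, 3, 0)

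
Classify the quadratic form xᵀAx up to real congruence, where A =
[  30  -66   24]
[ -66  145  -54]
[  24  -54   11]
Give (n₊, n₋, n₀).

Answer: (1, 2, 0)

Derivation:
step 0: pivot 30 → sign +
step 1: pivot -1/5 → sign −
step 2: pivot -1 → sign −
signature = (1, 2, 0)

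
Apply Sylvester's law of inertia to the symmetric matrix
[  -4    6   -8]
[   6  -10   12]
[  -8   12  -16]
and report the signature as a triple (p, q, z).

step 0: pivot -4 → sign −
step 1: pivot -1 → sign −
step 2: row/col 2 already zero → sign 0
signature = (0, 2, 1)

Answer: (0, 2, 1)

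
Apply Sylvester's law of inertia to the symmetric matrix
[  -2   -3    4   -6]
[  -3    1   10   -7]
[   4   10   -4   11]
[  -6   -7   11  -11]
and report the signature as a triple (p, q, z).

Answer: (3, 1, 0)

Derivation:
step 0: pivot -2 → sign −
step 1: pivot 11/2 → sign +
step 2: pivot 12/11 → sign +
step 3: pivot 3/4 → sign +
signature = (3, 1, 0)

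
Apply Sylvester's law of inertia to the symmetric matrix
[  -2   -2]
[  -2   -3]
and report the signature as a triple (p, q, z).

Answer: (0, 2, 0)

Derivation:
step 0: pivot -2 → sign −
step 1: pivot -1 → sign −
signature = (0, 2, 0)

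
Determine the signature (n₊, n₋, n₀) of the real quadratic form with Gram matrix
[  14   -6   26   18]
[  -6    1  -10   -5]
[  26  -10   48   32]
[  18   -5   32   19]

Answer: (2, 1, 1)

Derivation:
step 0: pivot 14 → sign +
step 1: pivot -11/7 → sign −
step 2: pivot 6/11 → sign +
step 3: row/col 3 already zero → sign 0
signature = (2, 1, 1)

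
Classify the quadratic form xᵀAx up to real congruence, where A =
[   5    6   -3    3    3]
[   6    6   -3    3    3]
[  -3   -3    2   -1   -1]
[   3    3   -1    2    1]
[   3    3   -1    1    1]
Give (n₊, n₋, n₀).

step 0: pivot 5 → sign +
step 1: pivot -6/5 → sign −
step 2: pivot 1/2 → sign +
step 3: pivot -1 → sign −
step 4: pivot 1 → sign +
signature = (3, 2, 0)

Answer: (3, 2, 0)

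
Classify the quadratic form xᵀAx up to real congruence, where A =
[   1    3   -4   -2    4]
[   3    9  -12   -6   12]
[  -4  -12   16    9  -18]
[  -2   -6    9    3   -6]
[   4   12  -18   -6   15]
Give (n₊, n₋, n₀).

step 0: pivot 1 → sign +
step 1: pivot -1 → sign −
step 2: pivot 1 → sign +
step 3: pivot 3 → sign +
step 4: row/col 4 already zero → sign 0
signature = (3, 1, 1)

Answer: (3, 1, 1)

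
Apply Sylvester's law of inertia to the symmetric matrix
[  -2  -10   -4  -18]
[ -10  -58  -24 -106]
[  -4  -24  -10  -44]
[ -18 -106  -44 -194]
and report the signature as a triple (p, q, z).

step 0: pivot -2 → sign −
step 1: pivot -8 → sign −
step 2: row/col 2 already zero → sign 0
step 3: row/col 3 already zero → sign 0
signature = (0, 2, 2)

Answer: (0, 2, 2)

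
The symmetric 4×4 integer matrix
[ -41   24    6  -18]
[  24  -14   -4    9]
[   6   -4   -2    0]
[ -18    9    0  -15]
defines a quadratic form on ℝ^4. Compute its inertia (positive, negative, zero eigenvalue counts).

Answer: (1, 3, 0)

Derivation:
step 0: pivot -41 → sign −
step 1: pivot 2/41 → sign +
step 2: pivot -6 → sign −
step 3: pivot -3/2 → sign −
signature = (1, 3, 0)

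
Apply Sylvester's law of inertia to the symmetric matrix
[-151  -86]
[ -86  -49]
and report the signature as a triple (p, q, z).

step 0: pivot -151 → sign −
step 1: pivot -3/151 → sign −
signature = (0, 2, 0)

Answer: (0, 2, 0)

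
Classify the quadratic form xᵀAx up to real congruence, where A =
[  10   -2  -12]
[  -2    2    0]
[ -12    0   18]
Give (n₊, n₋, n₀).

Answer: (2, 0, 1)

Derivation:
step 0: pivot 10 → sign +
step 1: pivot 8/5 → sign +
step 2: row/col 2 already zero → sign 0
signature = (2, 0, 1)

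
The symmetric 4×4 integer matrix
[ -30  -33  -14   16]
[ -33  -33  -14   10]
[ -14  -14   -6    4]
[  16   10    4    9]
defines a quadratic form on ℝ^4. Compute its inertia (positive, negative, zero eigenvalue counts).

step 0: pivot -30 → sign −
step 1: pivot 33/10 → sign +
step 2: pivot -2/33 → sign −
step 3: pivot 1 → sign +
signature = (2, 2, 0)

Answer: (2, 2, 0)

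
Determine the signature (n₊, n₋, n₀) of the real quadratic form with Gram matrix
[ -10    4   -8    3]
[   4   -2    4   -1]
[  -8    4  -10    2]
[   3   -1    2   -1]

Answer: (0, 3, 1)

Derivation:
step 0: pivot -10 → sign −
step 1: pivot -2/5 → sign −
step 2: pivot -2 → sign −
step 3: row/col 3 already zero → sign 0
signature = (0, 3, 1)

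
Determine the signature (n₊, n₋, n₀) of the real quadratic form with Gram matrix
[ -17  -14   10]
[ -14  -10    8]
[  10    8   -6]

step 0: pivot -17 → sign −
step 1: pivot 26/17 → sign +
step 2: pivot -2/13 → sign −
signature = (1, 2, 0)

Answer: (1, 2, 0)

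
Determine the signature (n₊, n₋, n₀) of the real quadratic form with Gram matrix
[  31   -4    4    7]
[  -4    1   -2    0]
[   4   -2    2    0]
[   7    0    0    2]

Answer: (2, 2, 0)

Derivation:
step 0: pivot 31 → sign +
step 1: pivot 15/31 → sign +
step 2: pivot -46/15 → sign −
step 3: pivot -3/23 → sign −
signature = (2, 2, 0)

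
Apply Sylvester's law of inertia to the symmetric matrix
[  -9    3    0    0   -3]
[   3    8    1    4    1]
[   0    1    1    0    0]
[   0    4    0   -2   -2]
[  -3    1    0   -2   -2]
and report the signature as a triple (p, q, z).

step 0: pivot -9 → sign −
step 1: pivot 9 → sign +
step 2: pivot 8/9 → sign +
step 3: pivot -4 → sign −
step 4: row/col 4 already zero → sign 0
signature = (2, 2, 1)

Answer: (2, 2, 1)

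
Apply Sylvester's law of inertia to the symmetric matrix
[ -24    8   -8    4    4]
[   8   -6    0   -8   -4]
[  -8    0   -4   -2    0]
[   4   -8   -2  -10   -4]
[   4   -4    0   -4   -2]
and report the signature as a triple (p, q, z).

step 0: pivot -24 → sign −
step 1: pivot -10/3 → sign −
step 2: pivot 4/5 → sign +
step 3: pivot -1 → sign −
step 4: row/col 4 already zero → sign 0
signature = (1, 3, 1)

Answer: (1, 3, 1)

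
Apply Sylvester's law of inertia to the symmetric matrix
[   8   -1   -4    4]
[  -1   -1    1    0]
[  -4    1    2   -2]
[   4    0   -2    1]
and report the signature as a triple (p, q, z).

Answer: (2, 2, 0)

Derivation:
step 0: pivot 8 → sign +
step 1: pivot -9/8 → sign −
step 2: pivot 2/9 → sign +
step 3: pivot -1 → sign −
signature = (2, 2, 0)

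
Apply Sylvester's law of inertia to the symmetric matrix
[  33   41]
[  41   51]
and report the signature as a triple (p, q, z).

Answer: (2, 0, 0)

Derivation:
step 0: pivot 33 → sign +
step 1: pivot 2/33 → sign +
signature = (2, 0, 0)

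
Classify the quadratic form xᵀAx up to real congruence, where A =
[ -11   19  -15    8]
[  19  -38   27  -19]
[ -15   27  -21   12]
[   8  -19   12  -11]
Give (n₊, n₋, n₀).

Answer: (0, 3, 1)

Derivation:
step 0: pivot -11 → sign −
step 1: pivot -57/11 → sign −
step 2: pivot -6/19 → sign −
step 3: row/col 3 already zero → sign 0
signature = (0, 3, 1)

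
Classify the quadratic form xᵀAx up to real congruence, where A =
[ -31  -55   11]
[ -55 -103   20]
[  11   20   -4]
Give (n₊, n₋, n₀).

Answer: (0, 3, 0)

Derivation:
step 0: pivot -31 → sign −
step 1: pivot -168/31 → sign −
step 2: pivot -3/56 → sign −
signature = (0, 3, 0)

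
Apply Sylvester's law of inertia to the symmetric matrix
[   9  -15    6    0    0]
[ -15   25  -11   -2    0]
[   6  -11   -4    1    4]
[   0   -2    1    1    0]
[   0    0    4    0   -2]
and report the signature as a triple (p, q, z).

Answer: (2, 3, 0)

Derivation:
step 0: pivot 9 → sign +
step 1: pivot -8 → sign −
step 2: pivot 1/8 → sign +
step 3: pivot -35 → sign −
step 4: pivot -6/35 → sign −
signature = (2, 3, 0)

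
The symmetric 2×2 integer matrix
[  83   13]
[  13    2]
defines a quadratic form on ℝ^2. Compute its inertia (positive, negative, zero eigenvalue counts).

step 0: pivot 83 → sign +
step 1: pivot -3/83 → sign −
signature = (1, 1, 0)

Answer: (1, 1, 0)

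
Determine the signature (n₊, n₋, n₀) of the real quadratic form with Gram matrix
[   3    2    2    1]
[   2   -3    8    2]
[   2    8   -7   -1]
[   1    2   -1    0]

step 0: pivot 3 → sign +
step 1: pivot -13/3 → sign −
step 2: pivot 25/13 → sign +
step 3: row/col 3 already zero → sign 0
signature = (2, 1, 1)

Answer: (2, 1, 1)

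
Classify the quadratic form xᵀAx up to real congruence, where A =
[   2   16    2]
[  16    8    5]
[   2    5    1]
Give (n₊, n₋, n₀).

Answer: (2, 1, 0)

Derivation:
step 0: pivot 2 → sign +
step 1: pivot -120 → sign −
step 2: pivot 1/120 → sign +
signature = (2, 1, 0)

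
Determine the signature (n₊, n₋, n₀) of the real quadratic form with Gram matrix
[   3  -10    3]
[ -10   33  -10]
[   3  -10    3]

step 0: pivot 3 → sign +
step 1: pivot -1/3 → sign −
step 2: row/col 2 already zero → sign 0
signature = (1, 1, 1)

Answer: (1, 1, 1)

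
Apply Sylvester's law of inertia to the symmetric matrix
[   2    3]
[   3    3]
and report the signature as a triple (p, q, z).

step 0: pivot 2 → sign +
step 1: pivot -3/2 → sign −
signature = (1, 1, 0)

Answer: (1, 1, 0)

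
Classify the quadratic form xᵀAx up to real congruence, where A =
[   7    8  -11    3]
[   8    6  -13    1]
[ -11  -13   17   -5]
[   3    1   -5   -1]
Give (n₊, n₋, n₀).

Answer: (1, 3, 0)

Derivation:
step 0: pivot 7 → sign +
step 1: pivot -22/7 → sign −
step 2: pivot -5/22 → sign −
step 3: pivot -2/5 → sign −
signature = (1, 3, 0)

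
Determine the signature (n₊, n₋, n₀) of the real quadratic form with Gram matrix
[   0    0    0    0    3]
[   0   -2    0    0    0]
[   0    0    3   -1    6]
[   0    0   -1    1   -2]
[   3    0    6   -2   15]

step 0: pivot -2 → sign −
step 1: pivot 3 → sign +
step 2: pivot 2/3 → sign +
step 3: pivot 3 → sign +
step 4: pivot -3 → sign −
signature = (3, 2, 0)

Answer: (3, 2, 0)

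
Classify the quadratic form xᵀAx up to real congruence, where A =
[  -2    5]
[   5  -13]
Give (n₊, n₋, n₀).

step 0: pivot -2 → sign −
step 1: pivot -1/2 → sign −
signature = (0, 2, 0)

Answer: (0, 2, 0)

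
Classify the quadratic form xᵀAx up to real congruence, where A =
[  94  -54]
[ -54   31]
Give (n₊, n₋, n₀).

Answer: (1, 1, 0)

Derivation:
step 0: pivot 94 → sign +
step 1: pivot -1/47 → sign −
signature = (1, 1, 0)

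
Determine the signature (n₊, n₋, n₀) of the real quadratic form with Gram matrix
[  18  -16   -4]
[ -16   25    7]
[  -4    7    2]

Answer: (3, 0, 0)

Derivation:
step 0: pivot 18 → sign +
step 1: pivot 97/9 → sign +
step 2: pivot 1/97 → sign +
signature = (3, 0, 0)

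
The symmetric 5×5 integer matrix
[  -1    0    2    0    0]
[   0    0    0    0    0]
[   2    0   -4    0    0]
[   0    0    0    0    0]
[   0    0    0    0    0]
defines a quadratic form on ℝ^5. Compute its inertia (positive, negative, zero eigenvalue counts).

Answer: (0, 1, 4)

Derivation:
step 0: pivot -1 → sign −
step 1: row/col 1 already zero → sign 0
step 2: row/col 2 already zero → sign 0
step 3: row/col 3 already zero → sign 0
step 4: row/col 4 already zero → sign 0
signature = (0, 1, 4)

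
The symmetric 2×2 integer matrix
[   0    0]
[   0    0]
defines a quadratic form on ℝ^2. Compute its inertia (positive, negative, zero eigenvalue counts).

Answer: (0, 0, 2)

Derivation:
step 0: row/col 0 already zero → sign 0
step 1: row/col 1 already zero → sign 0
signature = (0, 0, 2)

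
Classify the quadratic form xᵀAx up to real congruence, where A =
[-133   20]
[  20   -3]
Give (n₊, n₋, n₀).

Answer: (1, 1, 0)

Derivation:
step 0: pivot -133 → sign −
step 1: pivot 1/133 → sign +
signature = (1, 1, 0)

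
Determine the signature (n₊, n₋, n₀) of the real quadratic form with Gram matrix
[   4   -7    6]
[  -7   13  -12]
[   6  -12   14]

Answer: (3, 0, 0)

Derivation:
step 0: pivot 4 → sign +
step 1: pivot 3/4 → sign +
step 2: pivot 2 → sign +
signature = (3, 0, 0)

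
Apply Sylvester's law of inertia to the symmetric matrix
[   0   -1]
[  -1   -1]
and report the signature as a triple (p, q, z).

Answer: (1, 1, 0)

Derivation:
step 0: pivot -1 → sign −
step 1: pivot 1 → sign +
signature = (1, 1, 0)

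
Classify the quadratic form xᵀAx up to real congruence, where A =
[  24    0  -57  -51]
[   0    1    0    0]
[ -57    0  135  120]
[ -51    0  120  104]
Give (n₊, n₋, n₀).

Answer: (2, 2, 0)

Derivation:
step 0: pivot 24 → sign +
step 1: pivot 1 → sign +
step 2: pivot -3/8 → sign −
step 3: pivot -1 → sign −
signature = (2, 2, 0)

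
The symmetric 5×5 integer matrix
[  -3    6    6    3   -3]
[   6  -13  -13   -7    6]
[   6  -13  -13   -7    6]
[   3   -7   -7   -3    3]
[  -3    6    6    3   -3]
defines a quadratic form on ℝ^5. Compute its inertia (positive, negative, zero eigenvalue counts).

Answer: (1, 2, 2)

Derivation:
step 0: pivot -3 → sign −
step 1: pivot -1 → sign −
step 2: pivot 1 → sign +
step 3: row/col 3 already zero → sign 0
step 4: row/col 4 already zero → sign 0
signature = (1, 2, 2)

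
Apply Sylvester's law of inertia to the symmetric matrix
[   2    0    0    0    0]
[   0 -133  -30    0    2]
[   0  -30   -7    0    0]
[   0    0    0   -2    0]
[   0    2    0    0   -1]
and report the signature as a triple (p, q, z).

step 0: pivot 2 → sign +
step 1: pivot -133 → sign −
step 2: pivot -31/133 → sign −
step 3: pivot -2 → sign −
step 4: pivot -3/31 → sign −
signature = (1, 4, 0)

Answer: (1, 4, 0)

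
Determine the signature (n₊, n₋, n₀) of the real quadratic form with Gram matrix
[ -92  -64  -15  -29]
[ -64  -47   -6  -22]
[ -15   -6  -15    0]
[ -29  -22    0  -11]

step 0: pivot -92 → sign −
step 1: pivot -57/23 → sign −
step 2: pivot -351/76 → sign −
step 3: pivot -2/39 → sign −
signature = (0, 4, 0)

Answer: (0, 4, 0)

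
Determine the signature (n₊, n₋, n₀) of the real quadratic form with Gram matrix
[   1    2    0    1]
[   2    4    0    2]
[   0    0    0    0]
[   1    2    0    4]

Answer: (2, 0, 2)

Derivation:
step 0: pivot 1 → sign +
step 1: pivot 3 → sign +
step 2: row/col 2 already zero → sign 0
step 3: row/col 3 already zero → sign 0
signature = (2, 0, 2)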